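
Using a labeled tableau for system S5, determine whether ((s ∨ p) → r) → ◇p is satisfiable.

1. ((s ∨ p) → r) → ◇p, u
2. ◇p, u
3. p, v
Accessibility: uRu, uRv, vRu, vRv

Satisfiable (open branch found)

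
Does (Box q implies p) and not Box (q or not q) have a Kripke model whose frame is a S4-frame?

Unsatisfiable

1. (Box q implies p) and not Box (q or not q), w0
2. Box q implies p, w0
3. not Box (q or not q), w0
4. p, w0
5. not (q or not q), w1
6. not q, w1
7. q, w1
Accessibility: w0Rw0, w0Rw1, w1Rw1
Branch closes: q and not q both at w1.
(One branch shown.) All branches close.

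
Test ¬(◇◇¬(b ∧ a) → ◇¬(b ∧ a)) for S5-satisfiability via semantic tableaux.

1. ¬(◇◇¬(b ∧ a) → ◇¬(b ∧ a)), 0
2. ◇◇¬(b ∧ a), 0   [¬→-rule on 1]
3. ¬◇¬(b ∧ a), 0   [¬→-rule on 1]
4. b ∧ a, 0   [¬◇-rule on 3 via 0R0]
5. b, 0   [∧-rule on 4]
6. a, 0   [∧-rule on 4]
7. ◇¬(b ∧ a), 1   [◇-rule on 2: fresh world 1, 0R1]
8. b ∧ a, 1   [¬◇-rule on 3 via 0R1]
9. b, 1   [∧-rule on 8]
10. a, 1   [∧-rule on 8]
11. ¬(b ∧ a), 2   [◇-rule on 7: fresh world 2, 1R2]
12. b ∧ a, 2   [¬◇-rule on 3 via 0R2]
13. b, 2   [∧-rule on 12]
14. a, 2   [∧-rule on 12]
15. ¬a, 2   [¬∧-rule on 11 (branches; this branch)]
Accessibility: 0R0, 0R1, 0R2, 1R0, 1R1, 1R2, 2R0, 2R1, 2R2
Branch closes: a and ¬a both at 2.
(One branch shown.) All branches close.

Unsatisfiable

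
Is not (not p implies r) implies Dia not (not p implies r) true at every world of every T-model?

Tableau for the negation not (not (not p implies r) implies Dia not (not p implies r)):
1. not (not (not p implies r) implies Dia not (not p implies r)), w0
2. not (not p implies r), w0
3. not Dia not (not p implies r), w0
4. not p, w0
5. not r, w0
6. not p implies r, w0
7. r, w0
Accessibility: w0Rw0
Branch closes: r and not r both at w0.
Every branch of the negation's tableau closes; the branch above is one of them.

Valid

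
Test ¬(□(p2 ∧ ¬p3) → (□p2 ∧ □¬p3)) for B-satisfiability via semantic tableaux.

Unsatisfiable (every branch closes)

1. ¬(□(p2 ∧ ¬p3) → (□p2 ∧ □¬p3)), 0
2. □(p2 ∧ ¬p3), 0
3. ¬(□p2 ∧ □¬p3), 0
4. p2 ∧ ¬p3, 0
5. p2, 0
6. ¬p3, 0
7. ¬□¬p3, 0
8. p3, 1
9. p2 ∧ ¬p3, 1
10. p2, 1
11. ¬p3, 1
Accessibility: 0R0, 0R1, 1R0, 1R1
Branch closes: p3 and ¬p3 both at 1.
(One branch shown.) All branches close.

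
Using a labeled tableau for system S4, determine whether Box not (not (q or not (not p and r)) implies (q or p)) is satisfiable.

1. Box not (not (q or not (not p and r)) implies (q or p)), 0
2. not (not (q or not (not p and r)) implies (q or p)), 0
3. not (q or not (not p and r)), 0
4. not (q or p), 0
5. not q, 0
6. not p and r, 0
7. not p, 0
8. r, 0
Accessibility: 0R0

Satisfiable (open branch found)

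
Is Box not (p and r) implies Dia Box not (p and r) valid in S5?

Yes, valid

Tableau for the negation not (Box not (p and r) implies Dia Box not (p and r)):
1. not (Box not (p and r) implies Dia Box not (p and r)), w0
2. Box not (p and r), w0   [neg-implies-rule on 1]
3. not Dia Box not (p and r), w0   [neg-implies-rule on 1]
4. not (p and r), w0   [Box-rule on 2 via w0Rw0]
5. not Box not (p and r), w0   [neg-Dia-rule on 3 via w0Rw0]
6. not r, w0   [neg-and-rule on 4 (branches; this branch)]
7. p and r, w1   [neg-Box-rule on 5: fresh world w1, w0Rw1]
8. p, w1   [and-rule on 7]
9. r, w1   [and-rule on 7]
10. not (p and r), w1   [Box-rule on 2 via w0Rw1]
11. not Box not (p and r), w1   [neg-Dia-rule on 3 via w0Rw1]
12. not r, w1   [neg-and-rule on 10 (branches; this branch)]
Accessibility: w0Rw0, w0Rw1, w1Rw0, w1Rw1
Branch closes: r and not r both at w1.
All branches of the negation close; one closing branch shown above.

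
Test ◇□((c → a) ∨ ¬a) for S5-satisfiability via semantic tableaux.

1. ◇□((c → a) ∨ ¬a), w0
2. □((c → a) ∨ ¬a), w1   [◇-rule on 1: fresh world w1, w0Rw1]
3. (c → a) ∨ ¬a, w0   [□-rule on 2 via w1Rw0]
4. (c → a) ∨ ¬a, w1   [□-rule on 2 via w1Rw1]
5. ¬a, w0   [∨-rule on 3 (branches; this branch)]
6. ¬a, w1   [∨-rule on 4 (branches; this branch)]
Accessibility: w0Rw0, w0Rw1, w1Rw0, w1Rw1

Yes, satisfiable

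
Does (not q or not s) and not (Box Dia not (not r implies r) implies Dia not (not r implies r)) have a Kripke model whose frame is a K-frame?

1. (not q or not s) and not (Box Dia not (not r implies r) implies Dia not (not r implies r)), u
2. not q or not s, u   [and-rule on 1]
3. not (Box Dia not (not r implies r) implies Dia not (not r implies r)), u   [and-rule on 1]
4. Box Dia not (not r implies r), u   [neg-implies-rule on 3]
5. not Dia not (not r implies r), u   [neg-implies-rule on 3]
6. not s, u   [or-rule on 2 (branches; this branch)]

Yes, satisfiable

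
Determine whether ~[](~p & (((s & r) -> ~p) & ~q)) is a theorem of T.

Invalid (countermodel exists)

Tableau for the negation [](~p & (((s & r) -> ~p) & ~q)):
1. [](~p & (((s & r) -> ~p) & ~q)), w0
2. ~p & (((s & r) -> ~p) & ~q), w0
3. ~p, w0
4. ((s & r) -> ~p) & ~q, w0
5. (s & r) -> ~p, w0
6. ~q, w0
Accessibility: w0Rw0
The negation has an open branch (countermodel exists).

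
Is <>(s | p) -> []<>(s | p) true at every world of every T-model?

Tableau for the negation ~(<>(s | p) -> []<>(s | p)):
1. ~(<>(s | p) -> []<>(s | p)), 0
2. <>(s | p), 0
3. ~[]<>(s | p), 0
4. s | p, 1
5. p, 1
6. ~<>(s | p), 2
7. ~(s | p), 2
8. ~s, 2
9. ~p, 2
Accessibility: 0R0, 0R1, 0R2, 1R1, 2R2
The negation has an open branch (countermodel exists).

No, not valid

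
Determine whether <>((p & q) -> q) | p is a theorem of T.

Tableau for the negation ~(<>((p & q) -> q) | p):
1. ~(<>((p & q) -> q) | p), w0
2. ~<>((p & q) -> q), w0
3. ~p, w0
4. ~((p & q) -> q), w0
5. p & q, w0
6. ~q, w0
7. p, w0
8. q, w0
Accessibility: w0Rw0
Branch closes: p and ~p both at w0.
Every branch of the negation's tableau closes; the branch above is one of them.

Yes, valid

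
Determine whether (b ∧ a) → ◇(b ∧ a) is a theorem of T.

Yes, valid

Tableau for the negation ¬((b ∧ a) → ◇(b ∧ a)):
1. ¬((b ∧ a) → ◇(b ∧ a)), 0
2. b ∧ a, 0
3. ¬◇(b ∧ a), 0
4. b, 0
5. a, 0
6. ¬(b ∧ a), 0
7. ¬a, 0
Accessibility: 0R0
Branch closes: a and ¬a both at 0.
Every branch of the negation's tableau closes; the branch above is one of them.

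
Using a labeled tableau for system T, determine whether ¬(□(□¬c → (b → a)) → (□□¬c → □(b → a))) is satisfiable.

Unsatisfiable (every branch closes)

1. ¬(□(□¬c → (b → a)) → (□□¬c → □(b → a))), 0
2. □(□¬c → (b → a)), 0
3. ¬(□□¬c → □(b → a)), 0
4. □□¬c, 0
5. ¬□(b → a), 0
6. □¬c → (b → a), 0
7. □¬c, 0
8. ¬c, 0
9. ¬□¬c, 0
10. ¬(b → a), 1
11. b, 1
12. ¬a, 1
13. □¬c → (b → a), 1
14. □¬c, 1
15. ¬c, 1
16. ¬□¬c, 1
17. c, 2
18. □¬c → (b → a), 2
19. □¬c, 2
20. ¬c, 2
Accessibility: 0R0, 0R1, 0R2, 1R1, 2R2
Branch closes: c and ¬c both at 2.
(One branch shown.) All branches close.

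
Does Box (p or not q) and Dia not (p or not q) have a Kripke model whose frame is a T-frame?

Unsatisfiable (every branch closes)

1. Box (p or not q) and Dia not (p or not q), w0
2. Box (p or not q), w0
3. Dia not (p or not q), w0
4. p or not q, w0
5. not q, w0
6. not (p or not q), w1
7. not p, w1
8. q, w1
9. p or not q, w1
10. not q, w1
Accessibility: w0Rw0, w0Rw1, w1Rw1
Branch closes: q and not q both at w1.
All branches of the tableau close; one closing branch shown above.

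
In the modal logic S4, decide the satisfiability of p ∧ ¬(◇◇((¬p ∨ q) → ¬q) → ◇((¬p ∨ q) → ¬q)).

1. p ∧ ¬(◇◇((¬p ∨ q) → ¬q) → ◇((¬p ∨ q) → ¬q)), 0
2. p, 0
3. ¬(◇◇((¬p ∨ q) → ¬q) → ◇((¬p ∨ q) → ¬q)), 0
4. ◇◇((¬p ∨ q) → ¬q), 0
5. ¬◇((¬p ∨ q) → ¬q), 0
6. ¬((¬p ∨ q) → ¬q), 0
7. ¬p ∨ q, 0
8. q, 0
9. ◇((¬p ∨ q) → ¬q), 1
10. ¬((¬p ∨ q) → ¬q), 1
11. ¬p ∨ q, 1
12. q, 1
13. (¬p ∨ q) → ¬q, 2
14. ¬((¬p ∨ q) → ¬q), 2
15. ¬p ∨ q, 2
16. q, 2
17. ¬(¬p ∨ q), 2
18. p, 2
19. ¬q, 2
Accessibility: 0R0, 0R1, 0R2, 1R1, 1R2, 2R2
Branch closes: q and ¬q both at 2.
(One branch shown.) All branches close.

No, unsatisfiable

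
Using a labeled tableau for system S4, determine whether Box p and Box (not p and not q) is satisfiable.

No, unsatisfiable

1. Box p and Box (not p and not q), 0
2. Box p, 0
3. Box (not p and not q), 0
4. p, 0
5. not p and not q, 0
6. not p, 0
7. not q, 0
Accessibility: 0R0
Branch closes: p and not p both at 0.
All branches of the tableau close; one closing branch shown above.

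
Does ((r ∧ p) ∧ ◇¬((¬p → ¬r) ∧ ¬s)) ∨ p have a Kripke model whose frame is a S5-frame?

1. ((r ∧ p) ∧ ◇¬((¬p → ¬r) ∧ ¬s)) ∨ p, 0
2. p, 0
Accessibility: 0R0

Satisfiable (open branch found)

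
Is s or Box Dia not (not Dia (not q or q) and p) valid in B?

Tableau for the negation not (s or Box Dia not (not Dia (not q or q) and p)):
1. not (s or Box Dia not (not Dia (not q or q) and p)), 0
2. not s, 0
3. not Box Dia not (not Dia (not q or q) and p), 0
4. not Dia not (not Dia (not q or q) and p), 1
5. not Dia (not q or q) and p, 0
6. not Dia (not q or q), 0
7. p, 0
8. not Dia (not q or q) and p, 1
9. not Dia (not q or q), 1
10. p, 1
11. not (not q or q), 0
12. q, 0
13. not q, 0
Accessibility: 0R0, 0R1, 1R0, 1R1
Branch closes: q and not q both at 0.
All branches of the negation close; one closing branch shown above.

Valid in B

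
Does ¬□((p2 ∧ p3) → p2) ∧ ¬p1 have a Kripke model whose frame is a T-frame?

Unsatisfiable (every branch closes)

1. ¬□((p2 ∧ p3) → p2) ∧ ¬p1, 0
2. ¬□((p2 ∧ p3) → p2), 0
3. ¬p1, 0
4. ¬((p2 ∧ p3) → p2), 1
5. p2 ∧ p3, 1
6. ¬p2, 1
7. p2, 1
8. p3, 1
Accessibility: 0R0, 0R1, 1R1
Branch closes: p2 and ¬p2 both at 1.
Every branch closes; the branch above is one of them.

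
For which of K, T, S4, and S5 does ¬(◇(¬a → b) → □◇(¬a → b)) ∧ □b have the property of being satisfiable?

K

T-tableau for the formula:
1. ¬(◇(¬a → b) → □◇(¬a → b)) ∧ □b, u
2. ¬(◇(¬a → b) → □◇(¬a → b)), u   [∧-rule on 1]
3. □b, u   [∧-rule on 1]
4. ◇(¬a → b), u   [¬→-rule on 2]
5. ¬□◇(¬a → b), u   [¬→-rule on 2]
6. b, u   [□-rule on 3 via uRu]
7. ¬a → b, v   [◇-rule on 4: fresh world v, uRv]
8. b, v   [□-rule on 3 via uRv]
9. ¬◇(¬a → b), w   [¬□-rule on 5: fresh world w, uRw]
10. b, w   [□-rule on 3 via uRw]
11. ¬(¬a → b), w   [¬◇-rule on 9 via wRw]
12. ¬a, w   [¬→-rule on 11]
13. ¬b, w   [¬→-rule on 11]
Accessibility: uRu, uRv, uRw, vRv, wRw
Branch closes: b and ¬b both at w.
Every branch closes (one shown): unsatisfiable in T, hence also in S4, S5 (every S4/S5-frame is a T-frame).
K-tableau for the formula:
1. ¬(◇(¬a → b) → □◇(¬a → b)) ∧ □b, u
2. ¬(◇(¬a → b) → □◇(¬a → b)), u   [∧-rule on 1]
3. □b, u   [∧-rule on 1]
4. ◇(¬a → b), u   [¬→-rule on 2]
5. ¬□◇(¬a → b), u   [¬→-rule on 2]
6. ¬a → b, v   [◇-rule on 4: fresh world v, uRv]
7. b, v   [□-rule on 3 via uRv]
8. ¬◇(¬a → b), w   [¬□-rule on 5: fresh world w, uRw]
9. b, w   [□-rule on 3 via uRw]
Accessibility: uRv, uRw
Complete open branch: satisfiable in K.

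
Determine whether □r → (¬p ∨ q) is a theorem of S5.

Tableau for the negation ¬(□r → (¬p ∨ q)):
1. ¬(□r → (¬p ∨ q)), 0
2. □r, 0   [¬→-rule on 1]
3. ¬(¬p ∨ q), 0   [¬→-rule on 1]
4. p, 0   [¬∨-rule on 3]
5. ¬q, 0   [¬∨-rule on 3]
6. r, 0   [□-rule on 2 via 0R0]
Accessibility: 0R0
The negation has an open branch (countermodel exists).

Invalid (countermodel exists)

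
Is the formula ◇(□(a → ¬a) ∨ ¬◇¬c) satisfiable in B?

1. ◇(□(a → ¬a) ∨ ¬◇¬c), w0
2. □(a → ¬a) ∨ ¬◇¬c, w1
3. ¬◇¬c, w1
4. c, w0
5. c, w1
Accessibility: w0Rw0, w0Rw1, w1Rw0, w1Rw1

Yes, satisfiable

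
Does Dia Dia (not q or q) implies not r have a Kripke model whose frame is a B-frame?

Satisfiable (open branch found)

1. Dia Dia (not q or q) implies not r, 0
2. not r, 0
Accessibility: 0R0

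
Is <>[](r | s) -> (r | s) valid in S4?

Invalid (countermodel exists)

Tableau for the negation ~(<>[](r | s) -> (r | s)):
1. ~(<>[](r | s) -> (r | s)), u
2. <>[](r | s), u   [~->-rule on 1]
3. ~(r | s), u   [~->-rule on 1]
4. ~r, u   [~|-rule on 3]
5. ~s, u   [~|-rule on 3]
6. [](r | s), v   [<>-rule on 2: fresh world v, uRv]
7. r | s, v   [[]-rule on 6 via vRv]
8. s, v   [|-rule on 7 (branches; this branch)]
Accessibility: uRu, uRv, vRv
The negation has an open branch (countermodel exists).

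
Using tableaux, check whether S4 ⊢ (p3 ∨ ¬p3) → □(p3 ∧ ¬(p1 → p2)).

Invalid (countermodel exists)

Tableau for the negation ¬((p3 ∨ ¬p3) → □(p3 ∧ ¬(p1 → p2))):
1. ¬((p3 ∨ ¬p3) → □(p3 ∧ ¬(p1 → p2))), 0
2. p3 ∨ ¬p3, 0
3. ¬□(p3 ∧ ¬(p1 → p2)), 0
4. ¬p3, 0
5. ¬(p3 ∧ ¬(p1 → p2)), 1
6. p1 → p2, 1
7. p2, 1
Accessibility: 0R0, 0R1, 1R1
The negation has an open branch (countermodel exists).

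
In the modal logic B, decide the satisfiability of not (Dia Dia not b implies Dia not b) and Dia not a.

1. not (Dia Dia not b implies Dia not b) and Dia not a, 0
2. not (Dia Dia not b implies Dia not b), 0   [and-rule on 1]
3. Dia not a, 0   [and-rule on 1]
4. Dia Dia not b, 0   [neg-implies-rule on 2]
5. not Dia not b, 0   [neg-implies-rule on 2]
6. b, 0   [neg-Dia-rule on 5 via 0R0]
7. not a, 1   [Dia-rule on 3: fresh world 1, 0R1]
8. b, 1   [neg-Dia-rule on 5 via 0R1]
9. Dia not b, 2   [Dia-rule on 4: fresh world 2, 0R2]
10. b, 2   [neg-Dia-rule on 5 via 0R2]
11. not b, 3   [Dia-rule on 9: fresh world 3, 2R3]
Accessibility: 0R0, 0R1, 0R2, 1R0, 1R1, 2R0, 2R2, 2R3, 3R2, 3R3

Yes, satisfiable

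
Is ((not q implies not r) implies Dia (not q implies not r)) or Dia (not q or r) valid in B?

Valid in B

Tableau for the negation not (((not q implies not r) implies Dia (not q implies not r)) or Dia (not q or r)):
1. not (((not q implies not r) implies Dia (not q implies not r)) or Dia (not q or r)), 0
2. not ((not q implies not r) implies Dia (not q implies not r)), 0
3. not Dia (not q or r), 0
4. not q implies not r, 0
5. not Dia (not q implies not r), 0
6. not (not q or r), 0
7. q, 0
8. not r, 0
9. not (not q implies not r), 0
10. not q, 0
11. r, 0
Accessibility: 0R0
Branch closes: q and not q both at 0.
All branches of the negation close; one closing branch shown above.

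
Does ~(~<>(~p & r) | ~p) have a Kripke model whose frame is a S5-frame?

Yes, satisfiable

1. ~(~<>(~p & r) | ~p), w0
2. <>(~p & r), w0
3. p, w0
4. ~p & r, w1
5. ~p, w1
6. r, w1
Accessibility: w0Rw0, w0Rw1, w1Rw0, w1Rw1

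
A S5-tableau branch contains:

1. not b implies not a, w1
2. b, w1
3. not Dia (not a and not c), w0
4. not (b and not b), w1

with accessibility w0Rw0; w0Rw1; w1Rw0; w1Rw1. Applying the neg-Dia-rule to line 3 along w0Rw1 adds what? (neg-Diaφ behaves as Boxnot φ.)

neg-Diaφ behaves as Boxnot φ: propagate the negated body to each accessible world.

not (not a and not c), w1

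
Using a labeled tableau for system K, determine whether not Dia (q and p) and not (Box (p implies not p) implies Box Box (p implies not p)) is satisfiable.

1. not Dia (q and p) and not (Box (p implies not p) implies Box Box (p implies not p)), w0
2. not Dia (q and p), w0   [and-rule on 1]
3. not (Box (p implies not p) implies Box Box (p implies not p)), w0   [and-rule on 1]
4. Box (p implies not p), w0   [neg-implies-rule on 3]
5. not Box Box (p implies not p), w0   [neg-implies-rule on 3]
6. not Box (p implies not p), w1   [neg-Box-rule on 5: fresh world w1, w0Rw1]
7. not (q and p), w1   [neg-Dia-rule on 2 via w0Rw1]
8. p implies not p, w1   [Box-rule on 4 via w0Rw1]
9. not p, w1   [neg-and-rule on 7 (branches; this branch)]
10. not (p implies not p), w2   [neg-Box-rule on 6: fresh world w2, w1Rw2]
11. p, w2   [neg-implies-rule on 10]
Accessibility: w0Rw1, w1Rw2

Satisfiable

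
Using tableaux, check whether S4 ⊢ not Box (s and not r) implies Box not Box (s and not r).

Tableau for the negation not (not Box (s and not r) implies Box not Box (s and not r)):
1. not (not Box (s and not r) implies Box not Box (s and not r)), w0
2. not Box (s and not r), w0   [neg-implies-rule on 1]
3. not Box not Box (s and not r), w0   [neg-implies-rule on 1]
4. not (s and not r), w1   [neg-Box-rule on 2: fresh world w1, w0Rw1]
5. r, w1   [neg-and-rule on 4 (branches; this branch)]
6. Box (s and not r), w2   [neg-Box-rule on 3: fresh world w2, w0Rw2]
7. s and not r, w2   [Box-rule on 6 via w2Rw2]
8. s, w2   [and-rule on 7]
9. not r, w2   [and-rule on 7]
Accessibility: w0Rw0, w0Rw1, w0Rw2, w1Rw1, w2Rw2
The negation has an open branch (countermodel exists).

No, not valid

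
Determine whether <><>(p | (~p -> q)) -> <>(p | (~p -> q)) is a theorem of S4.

Tableau for the negation ~(<><>(p | (~p -> q)) -> <>(p | (~p -> q))):
1. ~(<><>(p | (~p -> q)) -> <>(p | (~p -> q))), u
2. <><>(p | (~p -> q)), u
3. ~<>(p | (~p -> q)), u
4. ~(p | (~p -> q)), u
5. ~p, u
6. ~(~p -> q), u
7. ~q, u
8. <>(p | (~p -> q)), v
9. ~(p | (~p -> q)), v
10. ~p, v
11. ~(~p -> q), v
12. ~q, v
13. p | (~p -> q), w
14. ~(p | (~p -> q)), w
15. ~p, w
16. ~(~p -> q), w
17. ~q, w
18. ~p -> q, w
19. q, w
Accessibility: uRu, uRv, uRw, vRv, vRw, wRw
Branch closes: q and ~q both at w.
All branches of the negation close; one closing branch shown above.

Valid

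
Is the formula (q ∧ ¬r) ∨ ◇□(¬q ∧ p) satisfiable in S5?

Satisfiable

1. (q ∧ ¬r) ∨ ◇□(¬q ∧ p), w0
2. ◇□(¬q ∧ p), w0   [∨-rule on 1 (branches; this branch)]
3. □(¬q ∧ p), w1   [◇-rule on 2: fresh world w1, w0Rw1]
4. ¬q ∧ p, w0   [□-rule on 3 via w1Rw0]
5. ¬q, w0   [∧-rule on 4]
6. p, w0   [∧-rule on 4]
7. ¬q ∧ p, w1   [□-rule on 3 via w1Rw1]
8. ¬q, w1   [∧-rule on 7]
9. p, w1   [∧-rule on 7]
Accessibility: w0Rw0, w0Rw1, w1Rw0, w1Rw1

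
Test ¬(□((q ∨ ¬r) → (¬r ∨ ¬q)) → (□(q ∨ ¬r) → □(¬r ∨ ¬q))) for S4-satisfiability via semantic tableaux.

1. ¬(□((q ∨ ¬r) → (¬r ∨ ¬q)) → (□(q ∨ ¬r) → □(¬r ∨ ¬q))), 0
2. □((q ∨ ¬r) → (¬r ∨ ¬q)), 0   [¬→-rule on 1]
3. ¬(□(q ∨ ¬r) → □(¬r ∨ ¬q)), 0   [¬→-rule on 1]
4. □(q ∨ ¬r), 0   [¬→-rule on 3]
5. ¬□(¬r ∨ ¬q), 0   [¬→-rule on 3]
6. (q ∨ ¬r) → (¬r ∨ ¬q), 0   [□-rule on 2 via 0R0]
7. q ∨ ¬r, 0   [□-rule on 4 via 0R0]
8. ¬r ∨ ¬q, 0   [→-rule on 6 (branches; this branch)]
9. ¬r, 0   [∨-rule on 7 (branches; this branch)]
10. ¬q, 0   [∨-rule on 8 (branches; this branch)]
11. ¬(¬r ∨ ¬q), 1   [¬□-rule on 5: fresh world 1, 0R1]
12. r, 1   [¬∨-rule on 11]
13. q, 1   [¬∨-rule on 11]
14. (q ∨ ¬r) → (¬r ∨ ¬q), 1   [□-rule on 2 via 0R1]
15. q ∨ ¬r, 1   [□-rule on 4 via 0R1]
16. ¬r ∨ ¬q, 1   [→-rule on 14 (branches; this branch)]
17. ¬q, 1   [∨-rule on 16 (branches; this branch)]
Accessibility: 0R0, 0R1, 1R1
Branch closes: q and ¬q both at 1.
(One branch shown.) All branches close.

Unsatisfiable (every branch closes)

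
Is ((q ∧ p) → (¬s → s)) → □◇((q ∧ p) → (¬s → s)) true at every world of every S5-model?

Tableau for the negation ¬(((q ∧ p) → (¬s → s)) → □◇((q ∧ p) → (¬s → s))):
1. ¬(((q ∧ p) → (¬s → s)) → □◇((q ∧ p) → (¬s → s))), 0
2. (q ∧ p) → (¬s → s), 0
3. ¬□◇((q ∧ p) → (¬s → s)), 0
4. ¬s → s, 0
5. s, 0
6. ¬◇((q ∧ p) → (¬s → s)), 1
7. ¬((q ∧ p) → (¬s → s)), 0
8. q ∧ p, 0
9. ¬(¬s → s), 0
10. q, 0
11. p, 0
12. ¬s, 0
Accessibility: 0R0, 0R1, 1R0, 1R1
Branch closes: s and ¬s both at 0.
Every branch of the negation's tableau closes; the branch above is one of them.

Valid in S5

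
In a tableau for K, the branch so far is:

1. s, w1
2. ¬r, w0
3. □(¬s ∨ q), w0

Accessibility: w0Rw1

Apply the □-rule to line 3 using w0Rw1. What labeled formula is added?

¬s ∨ q, w1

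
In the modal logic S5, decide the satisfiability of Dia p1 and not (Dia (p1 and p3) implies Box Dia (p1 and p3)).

Unsatisfiable

1. Dia p1 and not (Dia (p1 and p3) implies Box Dia (p1 and p3)), 0
2. Dia p1, 0   [and-rule on 1]
3. not (Dia (p1 and p3) implies Box Dia (p1 and p3)), 0   [and-rule on 1]
4. Dia (p1 and p3), 0   [neg-implies-rule on 3]
5. not Box Dia (p1 and p3), 0   [neg-implies-rule on 3]
6. p1, 1   [Dia-rule on 2: fresh world 1, 0R1]
7. p1 and p3, 2   [Dia-rule on 4: fresh world 2, 0R2]
8. p1, 2   [and-rule on 7]
9. p3, 2   [and-rule on 7]
10. not Dia (p1 and p3), 3   [neg-Box-rule on 5: fresh world 3, 0R3]
11. not (p1 and p3), 0   [neg-Dia-rule on 10 via 3R0]
12. not (p1 and p3), 1   [neg-Dia-rule on 10 via 3R1]
13. not (p1 and p3), 2   [neg-Dia-rule on 10 via 3R2]
14. not (p1 and p3), 3   [neg-Dia-rule on 10 via 3R3]
15. not p3, 0   [neg-and-rule on 11 (branches; this branch)]
16. not p3, 1   [neg-and-rule on 12 (branches; this branch)]
17. not p3, 2   [neg-and-rule on 13 (branches; this branch)]
Accessibility: 0R0, 0R1, 0R2, 0R3, 1R0, 1R1, 1R2, 1R3, 2R0, 2R1, 2R2, 2R3, 3R0, 3R1, 3R2, 3R3
Branch closes: p3 and not p3 both at 2.
Every branch closes; the branch above is one of them.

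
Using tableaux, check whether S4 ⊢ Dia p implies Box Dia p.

No, not valid

Tableau for the negation not (Dia p implies Box Dia p):
1. not (Dia p implies Box Dia p), u
2. Dia p, u
3. not Box Dia p, u
4. p, v
5. not Dia p, w
6. not p, w
Accessibility: uRu, uRv, uRw, vRv, wRw
The negation has an open branch (countermodel exists).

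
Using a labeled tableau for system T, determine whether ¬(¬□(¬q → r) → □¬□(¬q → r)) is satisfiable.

1. ¬(¬□(¬q → r) → □¬□(¬q → r)), u
2. ¬□(¬q → r), u
3. ¬□¬□(¬q → r), u
4. ¬(¬q → r), v
5. ¬q, v
6. ¬r, v
7. □(¬q → r), w
8. ¬q → r, w
9. r, w
Accessibility: uRu, uRv, uRw, vRv, wRw

Satisfiable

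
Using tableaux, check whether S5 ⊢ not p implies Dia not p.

Valid in S5

Tableau for the negation not (not p implies Dia not p):
1. not (not p implies Dia not p), 0
2. not p, 0
3. not Dia not p, 0
4. p, 0
Accessibility: 0R0
Branch closes: p and not p both at 0.
Every branch of the negation's tableau closes; the branch above is one of them.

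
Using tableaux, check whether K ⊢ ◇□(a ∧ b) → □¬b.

Invalid (countermodel exists)

Tableau for the negation ¬(◇□(a ∧ b) → □¬b):
1. ¬(◇□(a ∧ b) → □¬b), 0
2. ◇□(a ∧ b), 0   [¬→-rule on 1]
3. ¬□¬b, 0   [¬→-rule on 1]
4. □(a ∧ b), 1   [◇-rule on 2: fresh world 1, 0R1]
5. b, 2   [¬□-rule on 3: fresh world 2, 0R2]
Accessibility: 0R1, 0R2
The negation has an open branch (countermodel exists).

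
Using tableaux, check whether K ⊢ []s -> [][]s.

No, not valid

Tableau for the negation ~([]s -> [][]s):
1. ~([]s -> [][]s), w0
2. []s, w0
3. ~[][]s, w0
4. ~[]s, w1
5. s, w1
6. ~s, w2
Accessibility: w0Rw1, w1Rw2
The negation has an open branch (countermodel exists).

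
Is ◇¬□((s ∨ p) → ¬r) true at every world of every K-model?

No, not valid

Tableau for the negation ¬◇¬□((s ∨ p) → ¬r):
1. ¬◇¬□((s ∨ p) → ¬r), u
The negation has an open branch (countermodel exists).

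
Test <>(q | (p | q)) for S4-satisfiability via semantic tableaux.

1. <>(q | (p | q)), w0
2. q | (p | q), w1
3. p | q, w1
4. q, w1
Accessibility: w0Rw0, w0Rw1, w1Rw1

Satisfiable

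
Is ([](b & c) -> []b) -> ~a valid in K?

Invalid (countermodel exists)

Tableau for the negation ~(([](b & c) -> []b) -> ~a):
1. ~(([](b & c) -> []b) -> ~a), 0
2. [](b & c) -> []b, 0
3. a, 0
4. []b, 0
The negation has an open branch (countermodel exists).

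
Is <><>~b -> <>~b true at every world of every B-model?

Invalid (countermodel exists)

Tableau for the negation ~(<><>~b -> <>~b):
1. ~(<><>~b -> <>~b), w0
2. <><>~b, w0
3. ~<>~b, w0
4. b, w0
5. <>~b, w1
6. b, w1
7. ~b, w2
Accessibility: w0Rw0, w0Rw1, w1Rw0, w1Rw1, w1Rw2, w2Rw1, w2Rw2
The negation has an open branch (countermodel exists).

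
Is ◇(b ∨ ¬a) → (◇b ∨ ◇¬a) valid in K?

Tableau for the negation ¬(◇(b ∨ ¬a) → (◇b ∨ ◇¬a)):
1. ¬(◇(b ∨ ¬a) → (◇b ∨ ◇¬a)), 0
2. ◇(b ∨ ¬a), 0
3. ¬(◇b ∨ ◇¬a), 0
4. ¬◇b, 0
5. ¬◇¬a, 0
6. b ∨ ¬a, 1
7. ¬b, 1
8. a, 1
9. ¬a, 1
Accessibility: 0R1
Branch closes: a and ¬a both at 1.
All branches of the negation close; one closing branch shown above.

Valid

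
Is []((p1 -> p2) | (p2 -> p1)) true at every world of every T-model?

Yes, valid

Tableau for the negation ~[]((p1 -> p2) | (p2 -> p1)):
1. ~[]((p1 -> p2) | (p2 -> p1)), u
2. ~((p1 -> p2) | (p2 -> p1)), v
3. ~(p1 -> p2), v
4. ~(p2 -> p1), v
5. p1, v
6. ~p2, v
7. p2, v
8. ~p1, v
Accessibility: uRu, uRv, vRv
Branch closes: p2 and ~p2 both at v.
All branches of the negation close; one closing branch shown above.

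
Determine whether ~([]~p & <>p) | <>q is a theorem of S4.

Valid in S4

Tableau for the negation ~(~([]~p & <>p) | <>q):
1. ~(~([]~p & <>p) | <>q), u
2. []~p & <>p, u
3. ~<>q, u
4. []~p, u
5. <>p, u
6. ~q, u
7. ~p, u
8. p, v
9. ~q, v
10. ~p, v
Accessibility: uRu, uRv, vRv
Branch closes: p and ~p both at v.
All branches of the negation close; one closing branch shown above.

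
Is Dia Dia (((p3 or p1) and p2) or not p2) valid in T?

No, not valid

Tableau for the negation not Dia Dia (((p3 or p1) and p2) or not p2):
1. not Dia Dia (((p3 or p1) and p2) or not p2), u
2. not Dia (((p3 or p1) and p2) or not p2), u
3. not (((p3 or p1) and p2) or not p2), u
4. not ((p3 or p1) and p2), u
5. p2, u
6. not (p3 or p1), u
7. not p3, u
8. not p1, u
Accessibility: uRu
The negation has an open branch (countermodel exists).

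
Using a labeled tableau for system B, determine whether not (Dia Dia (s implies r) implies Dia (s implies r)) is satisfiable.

Yes, satisfiable

1. not (Dia Dia (s implies r) implies Dia (s implies r)), u
2. Dia Dia (s implies r), u   [neg-implies-rule on 1]
3. not Dia (s implies r), u   [neg-implies-rule on 1]
4. not (s implies r), u   [neg-Dia-rule on 3 via uRu]
5. s, u   [neg-implies-rule on 4]
6. not r, u   [neg-implies-rule on 4]
7. Dia (s implies r), v   [Dia-rule on 2: fresh world v, uRv]
8. not (s implies r), v   [neg-Dia-rule on 3 via uRv]
9. s, v   [neg-implies-rule on 8]
10. not r, v   [neg-implies-rule on 8]
11. s implies r, w   [Dia-rule on 7: fresh world w, vRw]
12. r, w   [implies-rule on 11 (branches; this branch)]
Accessibility: uRu, uRv, vRu, vRv, vRw, wRv, wRw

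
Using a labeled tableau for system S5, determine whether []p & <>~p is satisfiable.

1. []p & <>~p, 0
2. []p, 0
3. <>~p, 0
4. p, 0
5. ~p, 1
6. p, 1
Accessibility: 0R0, 0R1, 1R0, 1R1
Branch closes: p and ~p both at 1.
All branches of the tableau close; one closing branch shown above.

Unsatisfiable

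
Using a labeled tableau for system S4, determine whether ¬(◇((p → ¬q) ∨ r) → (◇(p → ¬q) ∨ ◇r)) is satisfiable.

1. ¬(◇((p → ¬q) ∨ r) → (◇(p → ¬q) ∨ ◇r)), u
2. ◇((p → ¬q) ∨ r), u
3. ¬(◇(p → ¬q) ∨ ◇r), u
4. ¬◇(p → ¬q), u
5. ¬◇r, u
6. ¬(p → ¬q), u
7. p, u
8. q, u
9. ¬r, u
10. (p → ¬q) ∨ r, v
11. ¬(p → ¬q), v
12. p, v
13. q, v
14. ¬r, v
15. p → ¬q, v
16. ¬q, v
Accessibility: uRu, uRv, vRv
Branch closes: q and ¬q both at v.
(One branch shown.) All branches close.

Unsatisfiable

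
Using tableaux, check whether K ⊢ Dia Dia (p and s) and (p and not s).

Not valid

Tableau for the negation not (Dia Dia (p and s) and (p and not s)):
1. not (Dia Dia (p and s) and (p and not s)), 0
2. not (p and not s), 0   [neg-and-rule on 1 (branches; this branch)]
3. s, 0   [neg-and-rule on 2 (branches; this branch)]
The negation has an open branch (countermodel exists).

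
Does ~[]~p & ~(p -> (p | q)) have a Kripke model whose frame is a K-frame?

1. ~[]~p & ~(p -> (p | q)), u
2. ~[]~p, u   [&-rule on 1]
3. ~(p -> (p | q)), u   [&-rule on 1]
4. p, u   [~->-rule on 3]
5. ~(p | q), u   [~->-rule on 3]
6. ~p, u   [~|-rule on 5]
7. ~q, u   [~|-rule on 5]
Branch closes: p and ~p both at u.
(One branch shown.) All branches close.

Unsatisfiable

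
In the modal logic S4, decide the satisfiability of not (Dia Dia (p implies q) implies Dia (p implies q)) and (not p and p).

Unsatisfiable (every branch closes)

1. not (Dia Dia (p implies q) implies Dia (p implies q)) and (not p and p), 0
2. not (Dia Dia (p implies q) implies Dia (p implies q)), 0
3. not p and p, 0
4. Dia Dia (p implies q), 0
5. not Dia (p implies q), 0
6. not p, 0
7. p, 0
Accessibility: 0R0
Branch closes: p and not p both at 0.
All branches of the tableau close; one closing branch shown above.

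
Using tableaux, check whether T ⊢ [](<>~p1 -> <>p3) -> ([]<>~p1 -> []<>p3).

Valid

Tableau for the negation ~([](<>~p1 -> <>p3) -> ([]<>~p1 -> []<>p3)):
1. ~([](<>~p1 -> <>p3) -> ([]<>~p1 -> []<>p3)), u
2. [](<>~p1 -> <>p3), u   [~->-rule on 1]
3. ~([]<>~p1 -> []<>p3), u   [~->-rule on 1]
4. []<>~p1, u   [~->-rule on 3]
5. ~[]<>p3, u   [~->-rule on 3]
6. <>~p1 -> <>p3, u   [[]-rule on 2 via uRu]
7. <>~p1, u   [[]-rule on 4 via uRu]
8. <>p3, u   [->-rule on 6 (branches; this branch)]
9. ~<>p3, v   [~[]-rule on 5: fresh world v, uRv]
10. <>~p1 -> <>p3, v   [[]-rule on 2 via uRv]
11. <>~p1, v   [[]-rule on 4 via uRv]
12. ~p3, v   [~<>-rule on 9 via vRv]
13. <>p3, v   [->-rule on 10 (branches; this branch)]
14. ~p1, w   [<>-rule on 7: fresh world w, uRw]
15. <>~p1 -> <>p3, w   [[]-rule on 2 via uRw]
16. <>~p1, w   [[]-rule on 4 via uRw]
17. <>p3, w   [->-rule on 15 (branches; this branch)]
18. p3, x   [<>-rule on 8: fresh world x, uRx]
19. <>~p1 -> <>p3, x   [[]-rule on 2 via uRx]
20. <>~p1, x   [[]-rule on 4 via uRx]
21. ~<>~p1, x   [->-rule on 19 (branches; this branch)]
22. p1, x   [~<>-rule on 21 via xRx]
23. ~p1, y   [<>-rule on 11: fresh world y, vRy]
24. ~p3, y   [~<>-rule on 9 via vRy]
25. p3, z   [<>-rule on 13: fresh world z, vRz]
26. ~p3, z   [~<>-rule on 9 via vRz]
Accessibility: uRu, uRv, uRw, uRx, vRv, vRy, vRz, wRw, xRx, yRy, zRz
Branch closes: p3 and ~p3 both at z.
All branches of the negation close; one closing branch shown above.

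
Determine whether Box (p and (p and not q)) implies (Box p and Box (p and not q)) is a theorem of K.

Tableau for the negation not (Box (p and (p and not q)) implies (Box p and Box (p and not q))):
1. not (Box (p and (p and not q)) implies (Box p and Box (p and not q))), u
2. Box (p and (p and not q)), u   [neg-implies-rule on 1]
3. not (Box p and Box (p and not q)), u   [neg-implies-rule on 1]
4. not Box (p and not q), u   [neg-and-rule on 3 (branches; this branch)]
5. not (p and not q), v   [neg-Box-rule on 4: fresh world v, uRv]
6. p and (p and not q), v   [Box-rule on 2 via uRv]
7. p, v   [and-rule on 6]
8. p and not q, v   [and-rule on 6]
9. not q, v   [and-rule on 8]
10. q, v   [neg-and-rule on 5 (branches; this branch)]
Accessibility: uRv
Branch closes: q and not q both at v.
All branches of the negation close; one closing branch shown above.

Yes, valid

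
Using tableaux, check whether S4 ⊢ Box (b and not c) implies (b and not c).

Tableau for the negation not (Box (b and not c) implies (b and not c)):
1. not (Box (b and not c) implies (b and not c)), 0
2. Box (b and not c), 0
3. not (b and not c), 0
4. b and not c, 0
5. b, 0
6. not c, 0
7. c, 0
Accessibility: 0R0
Branch closes: c and not c both at 0.
Every branch of the negation's tableau closes; the branch above is one of them.

Valid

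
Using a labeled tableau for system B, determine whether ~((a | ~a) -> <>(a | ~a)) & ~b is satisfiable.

1. ~((a | ~a) -> <>(a | ~a)) & ~b, 0
2. ~((a | ~a) -> <>(a | ~a)), 0
3. ~b, 0
4. a | ~a, 0
5. ~<>(a | ~a), 0
6. ~(a | ~a), 0
7. ~a, 0
8. a, 0
Accessibility: 0R0
Branch closes: a and ~a both at 0.
(One branch shown.) All branches close.

No, unsatisfiable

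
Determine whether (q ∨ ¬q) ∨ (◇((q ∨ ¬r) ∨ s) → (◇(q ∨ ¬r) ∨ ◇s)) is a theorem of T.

Valid

Tableau for the negation ¬((q ∨ ¬q) ∨ (◇((q ∨ ¬r) ∨ s) → (◇(q ∨ ¬r) ∨ ◇s))):
1. ¬((q ∨ ¬q) ∨ (◇((q ∨ ¬r) ∨ s) → (◇(q ∨ ¬r) ∨ ◇s))), 0
2. ¬(q ∨ ¬q), 0
3. ¬(◇((q ∨ ¬r) ∨ s) → (◇(q ∨ ¬r) ∨ ◇s)), 0
4. ¬q, 0
5. q, 0
Accessibility: 0R0
Branch closes: q and ¬q both at 0.
Every branch of the negation's tableau closes; the branch above is one of them.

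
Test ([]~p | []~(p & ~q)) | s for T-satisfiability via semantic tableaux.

Satisfiable (open branch found)

1. ([]~p | []~(p & ~q)) | s, 0
2. s, 0   [|-rule on 1 (branches; this branch)]
Accessibility: 0R0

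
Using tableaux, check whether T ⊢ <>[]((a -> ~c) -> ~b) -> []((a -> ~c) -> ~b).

Not valid

Tableau for the negation ~(<>[]((a -> ~c) -> ~b) -> []((a -> ~c) -> ~b)):
1. ~(<>[]((a -> ~c) -> ~b) -> []((a -> ~c) -> ~b)), w0
2. <>[]((a -> ~c) -> ~b), w0
3. ~[]((a -> ~c) -> ~b), w0
4. []((a -> ~c) -> ~b), w1
5. (a -> ~c) -> ~b, w1
6. ~b, w1
7. ~((a -> ~c) -> ~b), w2
8. a -> ~c, w2
9. b, w2
10. ~c, w2
Accessibility: w0Rw0, w0Rw1, w0Rw2, w1Rw1, w2Rw2
The negation has an open branch (countermodel exists).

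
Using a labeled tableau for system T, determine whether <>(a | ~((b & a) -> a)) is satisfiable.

1. <>(a | ~((b & a) -> a)), 0
2. a | ~((b & a) -> a), 1
3. a, 1
Accessibility: 0R0, 0R1, 1R1

Satisfiable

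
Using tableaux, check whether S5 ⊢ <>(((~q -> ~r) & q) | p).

Not valid

Tableau for the negation ~<>(((~q -> ~r) & q) | p):
1. ~<>(((~q -> ~r) & q) | p), 0
2. ~(((~q -> ~r) & q) | p), 0
3. ~((~q -> ~r) & q), 0
4. ~p, 0
5. ~q, 0
Accessibility: 0R0
The negation has an open branch (countermodel exists).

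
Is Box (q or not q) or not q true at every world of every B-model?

Yes, valid

Tableau for the negation not (Box (q or not q) or not q):
1. not (Box (q or not q) or not q), w0
2. not Box (q or not q), w0
3. q, w0
4. not (q or not q), w1
5. not q, w1
6. q, w1
Accessibility: w0Rw0, w0Rw1, w1Rw0, w1Rw1
Branch closes: q and not q both at w1.
All branches of the negation close; one closing branch shown above.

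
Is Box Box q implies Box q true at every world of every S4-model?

Valid

Tableau for the negation not (Box Box q implies Box q):
1. not (Box Box q implies Box q), 0
2. Box Box q, 0
3. not Box q, 0
4. Box q, 0
5. q, 0
6. not q, 1
7. Box q, 1
8. q, 1
Accessibility: 0R0, 0R1, 1R1
Branch closes: q and not q both at 1.
All branches of the negation close; one closing branch shown above.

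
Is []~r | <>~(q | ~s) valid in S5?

Invalid (countermodel exists)

Tableau for the negation ~([]~r | <>~(q | ~s)):
1. ~([]~r | <>~(q | ~s)), u
2. ~[]~r, u   [~|-rule on 1]
3. ~<>~(q | ~s), u   [~|-rule on 1]
4. q | ~s, u   [~<>-rule on 3 via uRu]
5. ~s, u   [|-rule on 4 (branches; this branch)]
6. r, v   [~[]-rule on 2: fresh world v, uRv]
7. q | ~s, v   [~<>-rule on 3 via uRv]
8. ~s, v   [|-rule on 7 (branches; this branch)]
Accessibility: uRu, uRv, vRu, vRv
The negation has an open branch (countermodel exists).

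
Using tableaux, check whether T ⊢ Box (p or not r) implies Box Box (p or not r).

Invalid (countermodel exists)

Tableau for the negation not (Box (p or not r) implies Box Box (p or not r)):
1. not (Box (p or not r) implies Box Box (p or not r)), 0
2. Box (p or not r), 0   [neg-implies-rule on 1]
3. not Box Box (p or not r), 0   [neg-implies-rule on 1]
4. p or not r, 0   [Box-rule on 2 via 0R0]
5. not r, 0   [or-rule on 4 (branches; this branch)]
6. not Box (p or not r), 1   [neg-Box-rule on 3: fresh world 1, 0R1]
7. p or not r, 1   [Box-rule on 2 via 0R1]
8. not r, 1   [or-rule on 7 (branches; this branch)]
9. not (p or not r), 2   [neg-Box-rule on 6: fresh world 2, 1R2]
10. not p, 2   [neg-or-rule on 9]
11. r, 2   [neg-or-rule on 9]
Accessibility: 0R0, 0R1, 1R1, 1R2, 2R2
The negation has an open branch (countermodel exists).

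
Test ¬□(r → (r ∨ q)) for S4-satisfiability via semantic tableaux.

1. ¬□(r → (r ∨ q)), u
2. ¬(r → (r ∨ q)), v
3. r, v
4. ¬(r ∨ q), v
5. ¬r, v
6. ¬q, v
Accessibility: uRu, uRv, vRv
Branch closes: r and ¬r both at v.
Every branch closes; the branch above is one of them.

Unsatisfiable (every branch closes)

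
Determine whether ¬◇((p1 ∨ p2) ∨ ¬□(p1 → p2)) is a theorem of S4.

Invalid (countermodel exists)

Tableau for the negation ◇((p1 ∨ p2) ∨ ¬□(p1 → p2)):
1. ◇((p1 ∨ p2) ∨ ¬□(p1 → p2)), w0
2. (p1 ∨ p2) ∨ ¬□(p1 → p2), w1
3. ¬□(p1 → p2), w1
4. ¬(p1 → p2), w2
5. p1, w2
6. ¬p2, w2
Accessibility: w0Rw0, w0Rw1, w0Rw2, w1Rw1, w1Rw2, w2Rw2
The negation has an open branch (countermodel exists).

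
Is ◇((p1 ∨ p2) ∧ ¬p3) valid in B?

Not valid

Tableau for the negation ¬◇((p1 ∨ p2) ∧ ¬p3):
1. ¬◇((p1 ∨ p2) ∧ ¬p3), w0
2. ¬((p1 ∨ p2) ∧ ¬p3), w0
3. p3, w0
Accessibility: w0Rw0
The negation has an open branch (countermodel exists).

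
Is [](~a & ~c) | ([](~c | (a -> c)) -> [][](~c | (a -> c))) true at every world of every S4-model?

Yes, valid

Tableau for the negation ~([](~a & ~c) | ([](~c | (a -> c)) -> [][](~c | (a -> c)))):
1. ~([](~a & ~c) | ([](~c | (a -> c)) -> [][](~c | (a -> c)))), u
2. ~[](~a & ~c), u   [~|-rule on 1]
3. ~([](~c | (a -> c)) -> [][](~c | (a -> c))), u   [~|-rule on 1]
4. [](~c | (a -> c)), u   [~->-rule on 3]
5. ~[][](~c | (a -> c)), u   [~->-rule on 3]
6. ~c | (a -> c), u   [[]-rule on 4 via uRu]
7. a -> c, u   [|-rule on 6 (branches; this branch)]
8. c, u   [->-rule on 7 (branches; this branch)]
9. ~(~a & ~c), v   [~[]-rule on 2: fresh world v, uRv]
10. ~c | (a -> c), v   [[]-rule on 4 via uRv]
11. c, v   [~&-rule on 9 (branches; this branch)]
12. a -> c, v   [|-rule on 10 (branches; this branch)]
13. ~[](~c | (a -> c)), w   [~[]-rule on 5: fresh world w, uRw]
14. ~c | (a -> c), w   [[]-rule on 4 via uRw]
15. a -> c, w   [|-rule on 14 (branches; this branch)]
16. c, w   [->-rule on 15 (branches; this branch)]
17. ~(~c | (a -> c)), x   [~[]-rule on 13: fresh world x, wRx]
18. c, x   [~|-rule on 17]
19. ~(a -> c), x   [~|-rule on 17]
20. a, x   [~->-rule on 19]
21. ~c, x   [~->-rule on 19]
Accessibility: uRu, uRv, uRw, uRx, vRv, wRw, wRx, xRx
Branch closes: c and ~c both at x.
Every branch of the negation's tableau closes; the branch above is one of them.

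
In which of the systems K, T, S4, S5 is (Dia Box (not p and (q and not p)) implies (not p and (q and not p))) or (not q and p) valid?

S4-tableau for the negation not ((Dia Box (not p and (q and not p)) implies (not p and (q and not p))) or (not q and p)):
1. not ((Dia Box (not p and (q and not p)) implies (not p and (q and not p))) or (not q and p)), u
2. not (Dia Box (not p and (q and not p)) implies (not p and (q and not p))), u
3. not (not q and p), u
4. Dia Box (not p and (q and not p)), u
5. not (not p and (q and not p)), u
6. not p, u
7. not (q and not p), u
8. not q, u
9. Box (not p and (q and not p)), v
10. not p and (q and not p), v
11. not p, v
12. q and not p, v
13. q, v
Accessibility: uRu, uRv, vRv
Complete open branch: countermodel on an S4-frame, so not valid in S4, nor in K, T (the same frame is also a K-frame and a T-frame).
S5-tableau for the negation not ((Dia Box (not p and (q and not p)) implies (not p and (q and not p))) or (not q and p)):
1. not ((Dia Box (not p and (q and not p)) implies (not p and (q and not p))) or (not q and p)), u
2. not (Dia Box (not p and (q and not p)) implies (not p and (q and not p))), u
3. not (not q and p), u
4. Dia Box (not p and (q and not p)), u
5. not (not p and (q and not p)), u
6. not p, u
7. not (q and not p), u
8. not q, u
9. Box (not p and (q and not p)), v
10. not p and (q and not p), u
11. q and not p, u
12. q, u
Accessibility: uRu, uRv, vRu, vRv
Branch closes: q and not q both at u.
Every branch closes (one shown): valid in S5.

S5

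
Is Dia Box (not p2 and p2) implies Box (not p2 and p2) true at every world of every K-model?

Invalid (countermodel exists)

Tableau for the negation not (Dia Box (not p2 and p2) implies Box (not p2 and p2)):
1. not (Dia Box (not p2 and p2) implies Box (not p2 and p2)), u
2. Dia Box (not p2 and p2), u
3. not Box (not p2 and p2), u
4. Box (not p2 and p2), v
5. not (not p2 and p2), w
6. not p2, w
Accessibility: uRv, uRw
The negation has an open branch (countermodel exists).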